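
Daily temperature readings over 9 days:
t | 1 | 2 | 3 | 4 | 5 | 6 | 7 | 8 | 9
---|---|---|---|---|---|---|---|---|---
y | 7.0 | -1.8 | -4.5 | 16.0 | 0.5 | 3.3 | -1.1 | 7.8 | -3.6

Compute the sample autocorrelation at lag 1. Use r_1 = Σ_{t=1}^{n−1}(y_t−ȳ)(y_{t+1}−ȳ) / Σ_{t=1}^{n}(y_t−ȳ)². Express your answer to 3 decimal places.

-0.473

Mean ȳ = (7.0 − 1.8 − 4.5 + 16.0 + 0.5 + 3.3 − 1.1 + 7.8 − 3.6)/9 = 2.6222
Numerator Σ_{t=1}^{8}(y_t−ȳ)(y_{t+1}−ȳ) = -166.9849
Denominator Σ(y_t−ȳ)² = 352.7556
r_1 = -166.9849 / 352.7556 = -0.473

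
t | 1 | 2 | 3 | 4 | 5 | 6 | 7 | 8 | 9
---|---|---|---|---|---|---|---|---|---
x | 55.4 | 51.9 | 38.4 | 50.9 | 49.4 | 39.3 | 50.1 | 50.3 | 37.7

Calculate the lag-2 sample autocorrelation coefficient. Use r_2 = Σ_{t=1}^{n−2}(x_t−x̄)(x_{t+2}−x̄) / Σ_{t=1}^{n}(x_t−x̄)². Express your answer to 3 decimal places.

Mean x̄ = (55.4 + 51.9 + 38.4 + 50.9 + 49.4 + 39.3 + 50.1 + 50.3 + 37.7)/9 = 47.0444
Numerator Σ_{t=1}^{7}(x_t−x̄)(x_{t+2}−x̄) = -150.2973
Denominator Σ(x_t−x̄)² = 355.7622
r_2 = -150.2973 / 355.7622 = -0.422

-0.422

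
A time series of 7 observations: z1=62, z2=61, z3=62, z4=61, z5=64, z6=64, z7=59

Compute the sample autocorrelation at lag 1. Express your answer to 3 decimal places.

-0.198

Mean z̄ = (62 + 61 + 62 + 61 + 64 + 64 + 59)/7 = 61.8571
Deviations from mean: 0.1429, -0.8571, 0.1429, -0.8571, 2.1429, 2.1429, -2.8571
Numerator Σ_{t=1}^{6}(z_t−z̄)(z_{t+1}−z̄) = -3.7347
Denominator Σ(z_t−z̄)² = 18.8571
r_1 = -3.7347 / 18.8571 = -0.198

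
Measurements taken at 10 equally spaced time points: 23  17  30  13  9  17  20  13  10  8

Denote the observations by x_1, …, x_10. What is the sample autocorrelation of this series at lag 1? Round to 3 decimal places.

Mean x̄ = (23 + 17 + 30 + 13 + 9 + 17 + 20 + 13 + 10 + 8)/10 = 16.0000
Numerator Σ_{t=1}^{9}(x_t−x̄)(x_{t+1}−x̄) = 51.0000
Denominator Σ(x_t−x̄)² = 430.0000
r_1 = 51.0000 / 430.0000 = 0.119

0.119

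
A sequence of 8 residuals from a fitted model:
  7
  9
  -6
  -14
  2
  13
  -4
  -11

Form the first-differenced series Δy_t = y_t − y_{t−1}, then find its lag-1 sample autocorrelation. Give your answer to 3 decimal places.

First differences Δy: 2, -15, -8, 16, 11, -17, -7
Mean of differences = -2.5714
Numerator Σ(Δy_t−Δȳ)(Δy_{t+1}−Δȳ) = 29.9592
Denominator Σ(Δy_t−Δȳ)² = 961.7143
r_1(Δy) = 29.9592 / 961.7143 = 0.031

0.031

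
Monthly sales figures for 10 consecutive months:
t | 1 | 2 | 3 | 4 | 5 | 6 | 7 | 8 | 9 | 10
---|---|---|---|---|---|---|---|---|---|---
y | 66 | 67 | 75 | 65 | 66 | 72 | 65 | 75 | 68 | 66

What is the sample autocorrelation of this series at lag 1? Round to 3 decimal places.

Mean ȳ = (66 + 67 + 75 + 65 + 66 + 72 + 65 + 75 + 68 + 66)/10 = 68.5000
Numerator Σ_{t=1}^{9}(y_t−ȳ)(y_{t+1}−ȳ) = -65.7500
Denominator Σ(y_t−ȳ)² = 142.5000
r_1 = -65.7500 / 142.5000 = -0.461

-0.461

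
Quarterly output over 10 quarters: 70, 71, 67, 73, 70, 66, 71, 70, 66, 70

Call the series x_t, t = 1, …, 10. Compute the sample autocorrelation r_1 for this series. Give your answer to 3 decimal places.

-0.412

Mean x̄ = (70 + 71 + 67 + 73 + 70 + 66 + 71 + 70 + 66 + 70)/10 = 69.4000
Numerator Σ_{t=1}^{9}(x_t−x̄)(x_{t+1}−x̄) = -19.9600
Denominator Σ(x_t−x̄)² = 48.4000
r_1 = -19.9600 / 48.4000 = -0.412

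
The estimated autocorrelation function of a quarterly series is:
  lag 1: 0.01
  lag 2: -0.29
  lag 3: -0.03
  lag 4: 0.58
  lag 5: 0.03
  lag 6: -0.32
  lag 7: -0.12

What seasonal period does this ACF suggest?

The largest autocorrelation is r_4 = 0.58; the remaining lags stay at or below 0.03.
The dominant spike at lag 4 indicates a seasonal period of 4.

4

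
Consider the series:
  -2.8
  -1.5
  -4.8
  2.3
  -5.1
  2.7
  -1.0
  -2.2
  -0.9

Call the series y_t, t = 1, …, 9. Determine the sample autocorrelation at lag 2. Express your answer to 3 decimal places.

0.471

Mean ȳ = (-2.8 − 1.5 − 4.8 + 2.3 − 5.1 + 2.7 − 1.0 − 2.2 − 0.9)/9 = -1.4778
Numerator Σ_{t=1}^{7}(y_t−ȳ)(y_{t+2}−ȳ) = 27.6535
Denominator Σ(y_t−ȳ)² = 58.7156
r_2 = 27.6535 / 58.7156 = 0.471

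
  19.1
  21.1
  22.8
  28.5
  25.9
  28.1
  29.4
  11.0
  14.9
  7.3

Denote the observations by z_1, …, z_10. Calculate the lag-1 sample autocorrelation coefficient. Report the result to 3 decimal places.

Mean z̄ = (19.1 + 21.1 + 22.8 + 28.5 + 25.9 + 28.1 + 29.4 + 11.0 + 14.9 + 7.3)/10 = 20.8100
Numerator Σ_{t=1}^{9}(z_t−z̄)(z_{t+1}−z̄) = 207.8069
Denominator Σ(z_t−z̄)² = 532.6290
r_1 = 207.8069 / 532.6290 = 0.390

0.390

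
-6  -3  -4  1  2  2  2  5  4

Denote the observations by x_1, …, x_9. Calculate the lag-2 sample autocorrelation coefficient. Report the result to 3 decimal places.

Mean x̄ = (-6 − 3 − 4 + 1 + 2 + 2 + 2 + 5 + 4)/9 = 0.3333
Numerator Σ_{t=1}^{7}(x_t−x̄)(x_{t+2}−x̄) = 35.7778
Denominator Σ(x_t−x̄)² = 114.0000
r_2 = 35.7778 / 114.0000 = 0.314

0.314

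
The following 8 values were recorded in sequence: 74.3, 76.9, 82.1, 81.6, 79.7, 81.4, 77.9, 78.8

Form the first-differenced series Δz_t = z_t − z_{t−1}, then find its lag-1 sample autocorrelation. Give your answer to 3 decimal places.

First differences Δz: 2.6, 5.2, -0.5, -1.9, 1.7, -3.5, 0.9
Mean of differences = 0.6429
Numerator Σ(Δz_t−Δz̄)(Δz_{t+1}−Δz̄) = -1.5161
Denominator Σ(Δz_t−Δz̄)² = 50.7171
r_1(Δz) = -1.5161 / 50.7171 = -0.030

-0.030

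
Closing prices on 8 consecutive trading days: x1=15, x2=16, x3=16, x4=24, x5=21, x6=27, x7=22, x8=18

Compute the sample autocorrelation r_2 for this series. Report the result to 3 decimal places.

0.130

Mean x̄ = (15 + 16 + 16 + 24 + 21 + 27 + 22 + 18)/8 = 19.8750
Deviations from mean: -4.8750, -3.8750, -3.8750, 4.1250, 1.1250, 7.1250, 2.1250, -1.8750
Σ(x_t−x̄)(x_{t+2}−x̄) = (18.8906) + (-15.9844) + (-4.3594) + (29.3906) + (2.3906) + (-13.3594) = 16.9688
Denominator Σ(x_t−x̄)² = 130.8750
r_2 = 16.9688 / 130.8750 = 0.130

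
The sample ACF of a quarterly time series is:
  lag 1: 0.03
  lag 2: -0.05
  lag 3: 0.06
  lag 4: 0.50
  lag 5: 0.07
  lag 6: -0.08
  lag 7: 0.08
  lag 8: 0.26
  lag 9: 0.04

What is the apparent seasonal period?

The largest autocorrelation is r_4 = 0.50, with a weaker echo at lag 8 (0.26); the remaining lags stay at or below 0.08.
The dominant spike at lag 4 indicates a seasonal period of 4.

4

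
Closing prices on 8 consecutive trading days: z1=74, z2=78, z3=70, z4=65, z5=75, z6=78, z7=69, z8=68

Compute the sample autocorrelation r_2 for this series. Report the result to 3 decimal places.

-0.780

Mean z̄ = (74 + 78 + 70 + 65 + 75 + 78 + 69 + 68)/8 = 72.1250
Deviations from mean: 1.8750, 5.8750, -2.1250, -7.1250, 2.8750, 5.8750, -3.1250, -4.1250
Numerator Σ_{t=1}^{6}(z_t−z̄)(z_{t+2}−z̄) = -127.0313
Denominator Σ(z_t−z̄)² = 162.8750
r_2 = -127.0313 / 162.8750 = -0.780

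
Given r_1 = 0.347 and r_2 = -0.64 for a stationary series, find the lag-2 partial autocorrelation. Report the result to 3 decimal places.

-0.865

φ_{22} = (r_2 − r_1²) / (1 − r_1²)
r_1² = (0.347)² = 0.120409
Numerator = -0.64 − 0.1204 = -0.7604; denominator = 1 − 0.1204 = 0.8796
φ_{22} = -0.7604 / 0.8796 = -0.865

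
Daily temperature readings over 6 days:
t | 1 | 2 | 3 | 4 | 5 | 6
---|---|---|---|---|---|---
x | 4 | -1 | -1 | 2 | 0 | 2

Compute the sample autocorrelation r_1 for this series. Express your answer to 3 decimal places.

-0.300

Mean x̄ = (4 − 1 − 1 + 2 + 0 + 2)/6 = 1.0000
Deviations from mean: 3.0000, -2.0000, -2.0000, 1.0000, -1.0000, 1.0000
Numerator Σ_{t=1}^{5}(x_t−x̄)(x_{t+1}−x̄) = -6.0000
Denominator Σ(x_t−x̄)² = 20.0000
r_1 = -6.0000 / 20.0000 = -0.300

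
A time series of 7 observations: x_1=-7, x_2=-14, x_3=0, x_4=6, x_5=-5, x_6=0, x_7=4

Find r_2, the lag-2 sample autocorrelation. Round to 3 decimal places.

-0.393

Mean x̄ = (-7 − 14 + 0 + 6 − 5 + 0 + 4)/7 = -2.2857
Deviations from mean: -4.7143, -11.7143, 2.2857, 8.2857, -2.7143, 2.2857, 6.2857
Σ(x_t−x̄)(x_{t+2}−x̄) = (-10.7755) + (-97.0612) + (-6.2041) + (18.9388) + (-17.0612) = -112.1633
Denominator Σ(x_t−x̄)² = 285.4286
r_2 = -112.1633 / 285.4286 = -0.393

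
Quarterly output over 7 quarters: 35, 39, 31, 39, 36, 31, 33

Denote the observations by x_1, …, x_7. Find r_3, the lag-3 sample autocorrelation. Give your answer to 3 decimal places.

Mean x̄ = (35 + 39 + 31 + 39 + 36 + 31 + 33)/7 = 34.8571
Σ(x_t−x̄)(x_{t+3}−x̄) = (0.5918) + (4.7347) + (14.8776) + (-7.6939) = 12.5102
Denominator Σ(x_t−x̄)² = 68.8571
r_3 = 12.5102 / 68.8571 = 0.182

0.182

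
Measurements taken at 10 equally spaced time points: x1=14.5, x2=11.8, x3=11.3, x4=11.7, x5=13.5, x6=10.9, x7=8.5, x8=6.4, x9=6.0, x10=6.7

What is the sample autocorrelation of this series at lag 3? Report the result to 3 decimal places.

0.008

Mean x̄ = (14.5 + 11.8 + 11.3 + 11.7 + 13.5 + 10.9 + 8.5 + 6.4 + 6.0 + 6.7)/10 = 10.1300
Σ(x_t−x̄)(x_{t+3}−x̄) = (6.8609) + (5.6279) + (0.9009) + (-2.5591) + (-12.5701) + (-3.1801) + (5.5909) = 0.6713
Denominator Σ(x_t−x̄)² = 83.0610
r_3 = 0.6713 / 83.0610 = 0.008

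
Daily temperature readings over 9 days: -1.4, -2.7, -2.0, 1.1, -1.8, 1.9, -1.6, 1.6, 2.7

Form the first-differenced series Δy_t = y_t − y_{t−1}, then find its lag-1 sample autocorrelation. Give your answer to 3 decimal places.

-0.749

First differences Δy: -1.3, 0.7, 3.1, -2.9, 3.7, -3.5, 3.2, 1.1
Mean of differences = 0.5125
Numerator Σ(Δy_t−Δȳ)(Δy_{t+1}−Δȳ) = -41.5564
Denominator Σ(Δy_t−Δȳ)² = 55.4888
r_1(Δy) = -41.5564 / 55.4888 = -0.749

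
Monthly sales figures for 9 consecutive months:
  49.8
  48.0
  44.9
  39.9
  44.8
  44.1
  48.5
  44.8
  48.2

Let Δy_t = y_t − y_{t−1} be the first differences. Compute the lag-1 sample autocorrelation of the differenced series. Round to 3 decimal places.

-0.370

First differences Δy: -1.8, -3.1, -5.0, 4.9, -0.7, 4.4, -3.7, 3.4
Mean of differences = -0.2000
Numerator Σ(Δy_t−Δȳ)(Δy_{t+1}−Δȳ) = -39.4700
Denominator Σ(Δy_t−Δȳ)² = 106.6400
r_1(Δy) = -39.4700 / 106.6400 = -0.370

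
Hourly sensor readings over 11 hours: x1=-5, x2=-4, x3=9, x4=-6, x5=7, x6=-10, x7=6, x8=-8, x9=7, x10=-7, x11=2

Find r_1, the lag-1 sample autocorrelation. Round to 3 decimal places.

Mean x̄ = (-5 − 4 + 9 − 6 + 7 − 10 + 6 − 8 + 7 − 7 + 2)/11 = -0.8182
Numerator Σ_{t=1}^{10}(x_t−x̄)(x_{t+1}−x̄) = -414.5785
Denominator Σ(x_t−x̄)² = 501.6364
r_1 = -414.5785 / 501.6364 = -0.826

-0.826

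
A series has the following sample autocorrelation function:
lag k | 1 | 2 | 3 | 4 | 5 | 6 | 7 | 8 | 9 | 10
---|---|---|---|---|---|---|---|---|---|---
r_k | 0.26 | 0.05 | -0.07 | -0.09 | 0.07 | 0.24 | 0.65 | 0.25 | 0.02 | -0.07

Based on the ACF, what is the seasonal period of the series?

7

The largest autocorrelation is r_7 = 0.65; the remaining lags stay at or below 0.26. The elevated value at lag 1 (0.26), dropping to 0.05 at lag 2, reflects decaying short-term dependence rather than seasonality.
The dominant spike at lag 7 indicates a seasonal period of 7.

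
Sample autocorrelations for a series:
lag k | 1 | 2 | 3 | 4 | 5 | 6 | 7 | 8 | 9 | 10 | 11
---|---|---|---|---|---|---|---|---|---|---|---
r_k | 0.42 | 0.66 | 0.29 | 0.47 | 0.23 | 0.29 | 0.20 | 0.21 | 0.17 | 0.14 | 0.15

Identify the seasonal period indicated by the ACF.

The largest autocorrelation is r_2 = 0.66, with a weaker echo at lag 4 (0.47); the remaining lags stay at or below 0.42.
The dominant spike at lag 2 indicates a seasonal period of 2.

2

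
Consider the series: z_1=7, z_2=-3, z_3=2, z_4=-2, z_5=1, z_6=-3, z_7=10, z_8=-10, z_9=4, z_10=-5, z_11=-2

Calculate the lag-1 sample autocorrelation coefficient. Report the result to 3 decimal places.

Mean z̄ = (7 − 3 + 2 − 2 + 1 − 3 + 10 − 10 + 4 − 5 − 2)/11 = -0.0909
Numerator Σ_{t=1}^{10}(z_t−z̄)(z_{t+1}−z̄) = -216.5537
Denominator Σ(z_t−z̄)² = 320.9091
r_1 = -216.5537 / 320.9091 = -0.675

-0.675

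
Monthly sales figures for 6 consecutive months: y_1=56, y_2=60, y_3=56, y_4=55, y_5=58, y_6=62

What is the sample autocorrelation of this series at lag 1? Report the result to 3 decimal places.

-0.069

Mean ȳ = (56 + 60 + 56 + 55 + 58 + 62)/6 = 57.8333
Σ(y_t−ȳ)(y_{t+1}−ȳ) = (-3.9722) + (-3.9722) + (5.1944) + (-0.4722) + (0.6944) = -2.5278
Denominator Σ(y_t−ȳ)² = 36.8333
r_1 = -2.5278 / 36.8333 = -0.069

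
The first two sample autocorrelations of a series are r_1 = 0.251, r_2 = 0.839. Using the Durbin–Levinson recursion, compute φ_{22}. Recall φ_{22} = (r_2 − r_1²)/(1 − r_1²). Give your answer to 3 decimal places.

0.828

φ_{22} = (r_2 − r_1²) / (1 − r_1²)
r_1² = (0.251)² = 0.063001
Numerator = 0.839 − 0.0630 = 0.7760; denominator = 1 − 0.0630 = 0.9370
φ_{22} = 0.7760 / 0.9370 = 0.828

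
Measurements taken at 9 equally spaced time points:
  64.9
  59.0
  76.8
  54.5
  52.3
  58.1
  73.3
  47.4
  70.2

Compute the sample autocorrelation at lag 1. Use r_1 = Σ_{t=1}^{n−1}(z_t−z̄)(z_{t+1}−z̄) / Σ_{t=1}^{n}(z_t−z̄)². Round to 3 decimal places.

-0.475

Mean z̄ = (64.9 + 59.0 + 76.8 + 54.5 + 52.3 + 58.1 + 73.3 + 47.4 + 70.2)/9 = 61.8333
Numerator Σ_{t=1}^{8}(z_t−z̄)(z_{t+1}−z̄) = -384.4178
Denominator Σ(z_t−z̄)² = 809.8400
r_1 = -384.4178 / 809.8400 = -0.475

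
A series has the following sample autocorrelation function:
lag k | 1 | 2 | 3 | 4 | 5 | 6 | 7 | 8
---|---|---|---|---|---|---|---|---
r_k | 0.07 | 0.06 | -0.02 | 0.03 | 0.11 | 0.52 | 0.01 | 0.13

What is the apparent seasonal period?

The largest autocorrelation is r_6 = 0.52; the remaining lags stay at or below 0.13.
The dominant spike at lag 6 indicates a seasonal period of 6.

6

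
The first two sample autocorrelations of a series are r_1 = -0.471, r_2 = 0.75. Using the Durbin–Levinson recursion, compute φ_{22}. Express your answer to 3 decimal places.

0.679

φ_{22} = (r_2 − r_1²) / (1 − r_1²)
r_1² = (-0.471)² = 0.221841
Numerator = 0.75 − 0.2218 = 0.5282; denominator = 1 − 0.2218 = 0.7782
φ_{22} = 0.5282 / 0.7782 = 0.679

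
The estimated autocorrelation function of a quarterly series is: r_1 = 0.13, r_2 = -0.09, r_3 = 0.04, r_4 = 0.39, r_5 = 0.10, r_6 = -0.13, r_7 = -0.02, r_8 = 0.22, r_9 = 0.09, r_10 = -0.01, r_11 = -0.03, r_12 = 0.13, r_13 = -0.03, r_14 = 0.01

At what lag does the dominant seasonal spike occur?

The largest autocorrelation is r_4 = 0.39, with a weaker echo at lag 8 (0.22); the remaining lags stay at or below 0.13.
The dominant spike at lag 4 indicates a seasonal period of 4.

4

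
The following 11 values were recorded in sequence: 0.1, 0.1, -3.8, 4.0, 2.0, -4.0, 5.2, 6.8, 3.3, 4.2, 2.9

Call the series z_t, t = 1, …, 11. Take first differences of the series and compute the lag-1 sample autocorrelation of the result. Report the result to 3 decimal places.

First differences Δz: 0.0, -3.9, 7.8, -2.0, -6.0, 9.2, 1.6, -3.5, 0.9, -1.3
Mean of differences = 0.2800
Numerator Σ(Δz_t−Δz̄)(Δz_{t+1}−Δz̄) = -85.6464
Denominator Σ(Δz_t−Δz̄)² = 217.2160
r_1(Δz) = -85.6464 / 217.2160 = -0.394

-0.394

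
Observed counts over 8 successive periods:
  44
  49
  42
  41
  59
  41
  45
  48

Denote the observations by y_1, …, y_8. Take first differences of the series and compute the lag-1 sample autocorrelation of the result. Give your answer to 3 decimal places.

First differences Δy: 5, -7, -1, 18, -18, 4, 3
Mean of differences = 0.5714
Numerator Σ(Δy_t−Δȳ)(Δy_{t+1}−Δȳ) = -428.0408
Denominator Σ(Δy_t−Δȳ)² = 745.7143
r_1(Δy) = -428.0408 / 745.7143 = -0.574

-0.574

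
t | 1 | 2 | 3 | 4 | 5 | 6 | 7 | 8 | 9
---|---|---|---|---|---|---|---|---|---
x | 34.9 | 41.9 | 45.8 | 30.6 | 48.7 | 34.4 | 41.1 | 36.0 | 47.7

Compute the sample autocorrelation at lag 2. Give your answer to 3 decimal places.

0.287

Mean x̄ = (34.9 + 41.9 + 45.8 + 30.6 + 48.7 + 34.4 + 41.1 + 36.0 + 47.7)/9 = 40.1222
Σ(x_t−x̄)(x_{t+2}−x̄) = (-29.6506) + (-16.9284) + (48.7027) + (54.4883) + (8.3872) + (23.5883) + (7.4094) = 95.9968
Denominator Σ(x_t−x̄)² = 335.0356
r_2 = 95.9968 / 335.0356 = 0.287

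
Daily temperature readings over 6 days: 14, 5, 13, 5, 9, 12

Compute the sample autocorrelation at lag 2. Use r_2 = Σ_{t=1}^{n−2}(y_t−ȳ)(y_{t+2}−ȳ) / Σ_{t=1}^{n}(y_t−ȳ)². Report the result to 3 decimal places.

Mean ȳ = (14 + 5 + 13 + 5 + 9 + 12)/6 = 9.6667
Deviations from mean: 4.3333, -4.6667, 3.3333, -4.6667, -0.6667, 2.3333
Σ(y_t−ȳ)(y_{t+2}−ȳ) = (14.4444) + (21.7778) + (-2.2222) + (-10.8889) = 23.1111
Denominator Σ(y_t−ȳ)² = 79.3333
r_2 = 23.1111 / 79.3333 = 0.291

0.291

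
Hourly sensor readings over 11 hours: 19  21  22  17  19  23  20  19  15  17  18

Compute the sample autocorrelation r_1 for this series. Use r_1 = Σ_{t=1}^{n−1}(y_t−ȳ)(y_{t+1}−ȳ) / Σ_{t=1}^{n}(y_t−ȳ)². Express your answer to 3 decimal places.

0.252

Mean ȳ = (19 + 21 + 22 + 17 + 19 + 23 + 20 + 19 + 15 + 17 + 18)/11 = 19.0909
Numerator Σ_{t=1}^{10}(y_t−ȳ)(y_{t+1}−ȳ) = 13.8099
Denominator Σ(y_t−ȳ)² = 54.9091
r_1 = 13.8099 / 54.9091 = 0.252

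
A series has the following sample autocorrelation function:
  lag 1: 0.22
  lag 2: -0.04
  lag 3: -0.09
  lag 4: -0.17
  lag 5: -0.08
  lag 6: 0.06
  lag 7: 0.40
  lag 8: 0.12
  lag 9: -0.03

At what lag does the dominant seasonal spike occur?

The largest autocorrelation is r_7 = 0.40; the remaining lags stay at or below 0.22.
The dominant spike at lag 7 indicates a seasonal period of 7.

7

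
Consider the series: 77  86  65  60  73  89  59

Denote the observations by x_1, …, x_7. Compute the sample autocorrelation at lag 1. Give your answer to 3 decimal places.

-0.195

Mean x̄ = (77 + 86 + 65 + 60 + 73 + 89 + 59)/7 = 72.7143
Deviations from mean: 4.2857, 13.2857, -7.7143, -12.7143, 0.2857, 16.2857, -13.7143
Numerator Σ_{t=1}^{6}(x_t−x̄)(x_{t+1}−x̄) = -169.7959
Denominator Σ(x_t−x̄)² = 869.4286
r_1 = -169.7959 / 869.4286 = -0.195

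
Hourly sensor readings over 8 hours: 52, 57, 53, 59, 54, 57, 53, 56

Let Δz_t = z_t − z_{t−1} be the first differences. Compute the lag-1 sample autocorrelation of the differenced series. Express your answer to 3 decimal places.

First differences Δz: 5, -4, 6, -5, 3, -4, 3
Mean of differences = 0.5714
Numerator Σ(Δz_t−Δz̄)(Δz_{t+1}−Δz̄) = -111.0408
Denominator Σ(Δz_t−Δz̄)² = 133.7143
r_1(Δz) = -111.0408 / 133.7143 = -0.830

-0.830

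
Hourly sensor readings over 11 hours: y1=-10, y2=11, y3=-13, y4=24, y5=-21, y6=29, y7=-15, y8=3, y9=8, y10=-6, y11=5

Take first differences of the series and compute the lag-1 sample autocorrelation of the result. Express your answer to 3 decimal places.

First differences Δy: 21, -24, 37, -45, 50, -44, 18, 5, -14, 11
Mean of differences = 1.5000
Numerator Σ(Δy_t−Δȳ)(Δy_{t+1}−Δȳ) = -8409.7500
Denominator Σ(Δy_t−Δȳ)² = 9490.5000
r_1(Δy) = -8409.7500 / 9490.5000 = -0.886

-0.886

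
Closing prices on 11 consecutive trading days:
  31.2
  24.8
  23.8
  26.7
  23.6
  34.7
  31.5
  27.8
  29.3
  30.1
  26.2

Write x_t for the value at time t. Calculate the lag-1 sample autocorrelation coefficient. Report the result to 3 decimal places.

0.050

Mean x̄ = (31.2 + 24.8 + 23.8 + 26.7 + 23.6 + 34.7 + 31.5 + 27.8 + 29.3 + 30.1 + 26.2)/11 = 28.1545
Numerator Σ_{t=1}^{10}(x_t−x̄)(x_{t+1}−x̄) = 6.2698
Denominator Σ(x_t−x̄)² = 125.4273
r_1 = 6.2698 / 125.4273 = 0.050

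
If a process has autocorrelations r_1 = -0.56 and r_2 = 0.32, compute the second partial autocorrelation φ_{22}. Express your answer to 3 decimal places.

φ_{22} = (r_2 − r_1²) / (1 − r_1²)
r_1² = (-0.56)² = 0.3136
Numerator = 0.32 − 0.3136 = 0.0064; denominator = 1 − 0.3136 = 0.6864
φ_{22} = 0.0064 / 0.6864 = 0.009

0.009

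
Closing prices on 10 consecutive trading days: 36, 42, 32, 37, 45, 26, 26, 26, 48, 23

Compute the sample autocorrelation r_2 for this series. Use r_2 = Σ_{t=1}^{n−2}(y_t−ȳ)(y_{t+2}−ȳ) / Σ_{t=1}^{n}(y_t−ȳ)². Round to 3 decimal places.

-0.102

Mean ȳ = (36 + 42 + 32 + 37 + 45 + 26 + 26 + 26 + 48 + 23)/10 = 34.1000
Numerator Σ_{t=1}^{8}(y_t−ȳ)(y_{t+2}−ȳ) = -72.8200
Denominator Σ(y_t−ȳ)² = 710.9000
r_2 = -72.8200 / 710.9000 = -0.102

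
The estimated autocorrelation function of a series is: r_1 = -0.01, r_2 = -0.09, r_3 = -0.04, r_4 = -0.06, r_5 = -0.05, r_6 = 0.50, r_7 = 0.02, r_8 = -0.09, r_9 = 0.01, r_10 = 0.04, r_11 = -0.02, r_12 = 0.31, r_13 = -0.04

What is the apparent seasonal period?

The largest autocorrelation is r_6 = 0.50, with a weaker echo at lag 12 (0.31); the remaining lags stay at or below 0.04.
The dominant spike at lag 6 indicates a seasonal period of 6.

6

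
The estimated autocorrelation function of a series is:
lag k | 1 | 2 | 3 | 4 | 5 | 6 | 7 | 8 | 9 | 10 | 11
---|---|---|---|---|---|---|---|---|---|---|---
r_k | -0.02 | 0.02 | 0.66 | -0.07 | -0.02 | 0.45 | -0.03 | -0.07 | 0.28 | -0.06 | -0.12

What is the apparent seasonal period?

3

The largest autocorrelation is r_3 = 0.66, with weaker echoes at lags 6 (0.45) and 9 (0.28); the remaining lags stay at or below 0.02.
The dominant spike at lag 3 indicates a seasonal period of 3.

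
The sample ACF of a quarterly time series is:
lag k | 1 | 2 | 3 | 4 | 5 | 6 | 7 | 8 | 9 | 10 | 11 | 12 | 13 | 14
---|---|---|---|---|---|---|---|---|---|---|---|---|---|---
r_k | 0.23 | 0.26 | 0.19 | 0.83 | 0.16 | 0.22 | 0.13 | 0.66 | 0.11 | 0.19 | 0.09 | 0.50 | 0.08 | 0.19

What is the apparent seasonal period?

The largest autocorrelation is r_4 = 0.83, with weaker echoes at lags 8 (0.66) and 12 (0.50); the remaining lags stay at or below 0.26.
The dominant spike at lag 4 indicates a seasonal period of 4.

4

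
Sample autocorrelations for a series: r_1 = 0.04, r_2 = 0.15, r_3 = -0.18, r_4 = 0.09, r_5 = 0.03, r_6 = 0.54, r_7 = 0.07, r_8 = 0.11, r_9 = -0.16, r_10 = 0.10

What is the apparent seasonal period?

The largest autocorrelation is r_6 = 0.54; the remaining lags stay at or below 0.15.
The dominant spike at lag 6 indicates a seasonal period of 6.

6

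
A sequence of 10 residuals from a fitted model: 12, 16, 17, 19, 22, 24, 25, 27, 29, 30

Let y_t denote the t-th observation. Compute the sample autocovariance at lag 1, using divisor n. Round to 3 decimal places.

21.669

Mean ȳ = (12 + 16 + 17 + 19 + 22 + 24 + 25 + 27 + 29 + 30)/10 = 22.1000
Σ_{t=1}^{9}(y_t−ȳ)(y_{t+1}−ȳ) = 216.6900
γ_1 = 216.6900 / 10 = 21.669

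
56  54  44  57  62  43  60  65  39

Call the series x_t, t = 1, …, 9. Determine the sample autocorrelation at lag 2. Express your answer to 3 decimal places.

-0.443

Mean x̄ = (56 + 54 + 44 + 57 + 62 + 43 + 60 + 65 + 39)/9 = 53.3333
Σ(x_t−x̄)(x_{t+2}−x̄) = (-24.8889) + (2.4444) + (-80.8889) + (-37.8889) + (57.7778) + (-120.5556) + (-95.5556) = -299.5556
Denominator Σ(x_t−x̄)² = 676.0000
r_2 = -299.5556 / 676.0000 = -0.443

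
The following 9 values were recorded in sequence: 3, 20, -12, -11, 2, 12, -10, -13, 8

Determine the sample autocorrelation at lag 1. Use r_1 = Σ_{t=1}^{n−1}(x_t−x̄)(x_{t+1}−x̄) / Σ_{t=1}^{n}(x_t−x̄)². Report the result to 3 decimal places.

-0.122

Mean x̄ = (3 + 20 − 12 − 11 + 2 + 12 − 10 − 13 + 8)/9 = -0.1111
Numerator Σ_{t=1}^{8}(x_t−x̄)(x_{t+1}−x̄) = -141.3457
Denominator Σ(x_t−x̄)² = 1154.8889
r_1 = -141.3457 / 1154.8889 = -0.122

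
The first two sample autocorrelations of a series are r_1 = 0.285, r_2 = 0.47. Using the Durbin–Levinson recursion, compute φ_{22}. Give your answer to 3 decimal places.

0.423

φ_{22} = (r_2 − r_1²) / (1 − r_1²)
r_1² = (0.285)² = 0.081225
Numerator = 0.47 − 0.0812 = 0.3888; denominator = 1 − 0.0812 = 0.9188
φ_{22} = 0.3888 / 0.9188 = 0.423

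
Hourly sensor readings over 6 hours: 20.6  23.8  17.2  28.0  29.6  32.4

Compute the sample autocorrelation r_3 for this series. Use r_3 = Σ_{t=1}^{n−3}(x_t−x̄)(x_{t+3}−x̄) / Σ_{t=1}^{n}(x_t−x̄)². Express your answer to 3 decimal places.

Mean x̄ = (20.6 + 23.8 + 17.2 + 28.0 + 29.6 + 32.4)/6 = 25.2667
Deviations from mean: -4.6667, -1.4667, -8.0667, 2.7333, 4.3333, 7.1333
Σ(x_t−x̄)(x_{t+3}−x̄) = (-12.7556) + (-6.3556) + (-57.5422) = -76.6533
Denominator Σ(x_t−x̄)² = 166.1333
r_3 = -76.6533 / 166.1333 = -0.461

-0.461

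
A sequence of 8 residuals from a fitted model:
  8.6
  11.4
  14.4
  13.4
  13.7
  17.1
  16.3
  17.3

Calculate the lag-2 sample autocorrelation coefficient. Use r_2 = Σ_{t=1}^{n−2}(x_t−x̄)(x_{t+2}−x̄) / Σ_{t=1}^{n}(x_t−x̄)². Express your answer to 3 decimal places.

Mean x̄ = (8.6 + 11.4 + 14.4 + 13.4 + 13.7 + 17.1 + 16.3 + 17.3)/8 = 14.0250
Σ(x_t−x̄)(x_{t+2}−x̄) = (-2.0344) + (1.6406) + (-0.1219) + (-1.9219) + (-0.7394) + (10.0706) = 6.8938
Denominator Σ(x_t−x̄)² = 62.3150
r_2 = 6.8938 / 62.3150 = 0.111

0.111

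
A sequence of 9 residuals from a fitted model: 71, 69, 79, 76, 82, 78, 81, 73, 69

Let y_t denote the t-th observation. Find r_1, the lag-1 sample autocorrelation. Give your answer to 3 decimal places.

0.226

Mean ȳ = (71 + 69 + 79 + 76 + 82 + 78 + 81 + 73 + 69)/9 = 75.3333
Numerator Σ_{t=1}^{8}(y_t−ȳ)(y_{t+1}−ȳ) = 45.5556
Denominator Σ(y_t−ȳ)² = 202.0000
r_1 = 45.5556 / 202.0000 = 0.226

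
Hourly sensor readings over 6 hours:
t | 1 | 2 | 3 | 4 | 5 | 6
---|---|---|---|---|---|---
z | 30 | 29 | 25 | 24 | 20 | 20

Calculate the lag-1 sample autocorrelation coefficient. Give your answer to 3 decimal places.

0.539

Mean z̄ = (30 + 29 + 25 + 24 + 20 + 20)/6 = 24.6667
Deviations from mean: 5.3333, 4.3333, 0.3333, -0.6667, -4.6667, -4.6667
Σ(z_t−z̄)(z_{t+1}−z̄) = (23.1111) + (1.4444) + (-0.2222) + (3.1111) + (21.7778) = 49.2222
Denominator Σ(z_t−z̄)² = 91.3333
r_1 = 49.2222 / 91.3333 = 0.539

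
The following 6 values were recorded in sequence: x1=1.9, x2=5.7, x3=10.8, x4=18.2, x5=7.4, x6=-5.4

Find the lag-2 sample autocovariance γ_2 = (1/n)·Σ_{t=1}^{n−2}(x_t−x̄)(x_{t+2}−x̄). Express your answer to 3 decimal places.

Mean x̄ = (1.9 + 5.7 + 10.8 + 18.2 + 7.4 − 5.4)/6 = 6.4333
Σ_{t=1}^{4}(x_t−x̄)(x_{t+2}−x̄) = -163.4422
γ_2 = -163.4422 / 6 = -27.240

-27.240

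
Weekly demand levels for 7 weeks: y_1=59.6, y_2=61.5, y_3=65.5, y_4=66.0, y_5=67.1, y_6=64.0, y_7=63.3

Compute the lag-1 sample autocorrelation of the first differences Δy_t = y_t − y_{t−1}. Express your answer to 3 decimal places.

0.242

First differences Δy: 1.9, 4.0, 0.5, 1.1, -3.1, -0.7
Mean of differences = 0.6167
Numerator Σ(Δy_t−Δȳ)(Δy_{t+1}−Δȳ) = 6.9881
Denominator Σ(Δy_t−Δȳ)² = 28.8883
r_1(Δy) = 6.9881 / 28.8883 = 0.242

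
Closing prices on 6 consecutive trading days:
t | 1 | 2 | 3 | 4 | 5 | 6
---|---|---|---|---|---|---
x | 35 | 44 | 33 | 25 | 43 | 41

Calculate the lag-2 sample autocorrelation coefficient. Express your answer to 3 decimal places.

-0.569

Mean x̄ = (35 + 44 + 33 + 25 + 43 + 41)/6 = 36.8333
Deviations from mean: -1.8333, 7.1667, -3.8333, -11.8333, 6.1667, 4.1667
Σ(x_t−x̄)(x_{t+2}−x̄) = (7.0278) + (-84.8056) + (-23.6389) + (-49.3056) = -150.7222
Denominator Σ(x_t−x̄)² = 264.8333
r_2 = -150.7222 / 264.8333 = -0.569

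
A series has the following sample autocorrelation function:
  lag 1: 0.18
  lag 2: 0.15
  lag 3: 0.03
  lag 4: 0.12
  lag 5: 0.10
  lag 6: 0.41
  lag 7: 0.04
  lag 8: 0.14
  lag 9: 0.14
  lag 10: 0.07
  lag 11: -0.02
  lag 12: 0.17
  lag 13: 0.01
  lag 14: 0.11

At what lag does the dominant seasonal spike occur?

6

The largest autocorrelation is r_6 = 0.41; the remaining lags stay at or below 0.18.
The dominant spike at lag 6 indicates a seasonal period of 6.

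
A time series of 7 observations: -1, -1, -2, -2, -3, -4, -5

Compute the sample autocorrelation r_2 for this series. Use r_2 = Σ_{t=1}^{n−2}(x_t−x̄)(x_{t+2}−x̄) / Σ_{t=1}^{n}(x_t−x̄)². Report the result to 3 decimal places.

Mean x̄ = (-1 − 1 − 2 − 2 − 3 − 4 − 5)/7 = -2.5714
Numerator Σ_{t=1}^{5}(x_t−x̄)(x_{t+2}−x̄) = 1.7755
Denominator Σ(x_t−x̄)² = 13.7143
r_2 = 1.7755 / 13.7143 = 0.129

0.129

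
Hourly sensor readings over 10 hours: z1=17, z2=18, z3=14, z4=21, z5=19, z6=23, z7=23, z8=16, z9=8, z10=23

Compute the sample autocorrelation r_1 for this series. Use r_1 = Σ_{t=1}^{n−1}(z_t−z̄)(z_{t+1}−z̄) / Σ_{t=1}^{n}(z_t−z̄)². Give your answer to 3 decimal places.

-0.091

Mean z̄ = (17 + 18 + 14 + 21 + 19 + 23 + 23 + 16 + 8 + 23)/10 = 18.2000
Numerator Σ_{t=1}^{9}(z_t−z̄)(z_{t+1}−z̄) = -18.6400
Denominator Σ(z_t−z̄)² = 205.6000
r_1 = -18.6400 / 205.6000 = -0.091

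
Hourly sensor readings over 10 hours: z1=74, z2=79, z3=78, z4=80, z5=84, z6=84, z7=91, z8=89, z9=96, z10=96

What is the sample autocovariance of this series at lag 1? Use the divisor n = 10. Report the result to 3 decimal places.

33.189

Mean z̄ = (74 + 79 + 78 + 80 + 84 + 84 + 91 + 89 + 96 + 96)/10 = 85.1000
Σ_{t=1}^{9}(z_t−z̄)(z_{t+1}−z̄) = 331.8900
γ_1 = 331.8900 / 10 = 33.189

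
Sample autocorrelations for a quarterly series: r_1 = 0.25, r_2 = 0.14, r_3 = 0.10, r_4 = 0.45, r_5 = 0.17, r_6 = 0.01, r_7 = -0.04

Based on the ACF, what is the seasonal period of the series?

4

The largest autocorrelation is r_4 = 0.45; the remaining lags stay at or below 0.25. The elevated value at lag 1 (0.25), dropping to 0.14 at lag 2, reflects decaying short-term dependence rather than seasonality.
The dominant spike at lag 4 indicates a seasonal period of 4.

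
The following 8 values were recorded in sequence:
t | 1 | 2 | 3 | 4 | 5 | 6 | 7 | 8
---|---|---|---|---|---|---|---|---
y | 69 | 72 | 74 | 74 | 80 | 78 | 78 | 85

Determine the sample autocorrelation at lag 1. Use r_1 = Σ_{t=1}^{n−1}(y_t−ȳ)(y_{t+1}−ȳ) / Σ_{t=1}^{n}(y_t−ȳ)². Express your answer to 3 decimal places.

0.349

Mean ȳ = (69 + 72 + 74 + 74 + 80 + 78 + 78 + 85)/8 = 76.2500
Numerator Σ_{t=1}^{7}(y_t−ȳ)(y_{t+1}−ȳ) = 61.9375
Denominator Σ(y_t−ȳ)² = 177.5000
r_1 = 61.9375 / 177.5000 = 0.349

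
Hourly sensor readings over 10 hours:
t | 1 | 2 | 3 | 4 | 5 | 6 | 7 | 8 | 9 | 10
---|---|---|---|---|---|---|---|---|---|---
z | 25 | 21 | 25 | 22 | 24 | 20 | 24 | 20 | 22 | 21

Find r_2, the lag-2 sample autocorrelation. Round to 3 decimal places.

Mean z̄ = (25 + 21 + 25 + 22 + 24 + 20 + 24 + 20 + 22 + 21)/10 = 22.4000
Numerator Σ_{t=1}^{8}(z_t−z̄)(z_{t+2}−z̄) = 23.4800
Denominator Σ(z_t−z̄)² = 34.4000
r_2 = 23.4800 / 34.4000 = 0.683

0.683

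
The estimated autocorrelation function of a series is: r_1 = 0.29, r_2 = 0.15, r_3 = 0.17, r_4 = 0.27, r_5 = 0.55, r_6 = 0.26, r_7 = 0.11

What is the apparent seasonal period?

5

The largest autocorrelation is r_5 = 0.55; the remaining lags stay at or below 0.29. The elevated value at lag 1 (0.29), dropping to 0.15 at lag 2, reflects decaying short-term dependence rather than seasonality.
The dominant spike at lag 5 indicates a seasonal period of 5.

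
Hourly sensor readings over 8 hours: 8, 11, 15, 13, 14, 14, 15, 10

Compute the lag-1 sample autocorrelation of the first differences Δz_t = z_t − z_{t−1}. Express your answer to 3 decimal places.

-0.076

First differences Δz: 3, 4, -2, 1, 0, 1, -5
Mean of differences = 0.2857
Numerator Σ(Δz_t−Δz̄)(Δz_{t+1}−Δz̄) = -4.2245
Denominator Σ(Δz_t−Δz̄)² = 55.4286
r_1(Δz) = -4.2245 / 55.4286 = -0.076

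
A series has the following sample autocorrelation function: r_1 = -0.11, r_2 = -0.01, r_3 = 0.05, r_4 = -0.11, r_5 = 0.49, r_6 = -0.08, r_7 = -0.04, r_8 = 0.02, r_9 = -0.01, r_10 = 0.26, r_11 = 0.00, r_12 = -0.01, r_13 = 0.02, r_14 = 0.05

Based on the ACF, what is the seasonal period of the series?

The largest autocorrelation is r_5 = 0.49, with a weaker echo at lag 10 (0.26); the remaining lags stay at or below 0.05.
The dominant spike at lag 5 indicates a seasonal period of 5.

5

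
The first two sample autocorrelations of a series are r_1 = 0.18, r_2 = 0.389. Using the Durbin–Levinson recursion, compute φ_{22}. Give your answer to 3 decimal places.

φ_{22} = (r_2 − r_1²) / (1 − r_1²)
r_1² = (0.18)² = 0.0324
Numerator = 0.389 − 0.0324 = 0.3566; denominator = 1 − 0.0324 = 0.9676
φ_{22} = 0.3566 / 0.9676 = 0.369

0.369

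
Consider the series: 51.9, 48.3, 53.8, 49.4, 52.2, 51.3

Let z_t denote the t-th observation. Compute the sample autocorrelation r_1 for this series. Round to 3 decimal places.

Mean z̄ = (51.9 + 48.3 + 53.8 + 49.4 + 52.2 + 51.3)/6 = 51.1500
Σ(z_t−z̄)(z_{t+1}−z̄) = (-2.1375) + (-7.5525) + (-4.6375) + (-1.8375) + (0.1575) = -16.0075
Denominator Σ(z_t−z̄)² = 19.8950
r_1 = -16.0075 / 19.8950 = -0.805

-0.805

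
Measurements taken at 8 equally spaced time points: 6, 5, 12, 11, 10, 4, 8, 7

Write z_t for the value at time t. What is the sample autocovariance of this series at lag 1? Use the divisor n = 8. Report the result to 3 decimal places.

Mean z̄ = (6 + 5 + 12 + 11 + 10 + 4 + 8 + 7)/8 = 7.8750
Deviations: -1.8750, -2.8750, 4.1250, 3.1250, 2.1250, -3.8750, 0.1250, -0.8750
Σ_{t=1}^{7}(z_t−z̄)(z_{t+1}−z̄) = 4.2344
γ_1 = 4.2344 / 8 = 0.529

0.529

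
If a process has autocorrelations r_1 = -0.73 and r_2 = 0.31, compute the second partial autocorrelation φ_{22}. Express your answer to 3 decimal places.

-0.477

φ_{22} = (r_2 − r_1²) / (1 − r_1²)
r_1² = (-0.73)² = 0.5329
Numerator = 0.31 − 0.5329 = -0.2229; denominator = 1 − 0.5329 = 0.4671
φ_{22} = -0.2229 / 0.4671 = -0.477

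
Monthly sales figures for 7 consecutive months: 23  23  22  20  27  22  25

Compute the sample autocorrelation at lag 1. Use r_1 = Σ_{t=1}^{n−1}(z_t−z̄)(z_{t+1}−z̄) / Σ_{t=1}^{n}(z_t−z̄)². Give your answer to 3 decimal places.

-0.482

Mean z̄ = (23 + 23 + 22 + 20 + 27 + 22 + 25)/7 = 23.1429
Deviations from mean: -0.1429, -0.1429, -1.1429, -3.1429, 3.8571, -1.1429, 1.8571
Numerator Σ_{t=1}^{6}(z_t−z̄)(z_{t+1}−z̄) = -14.8776
Denominator Σ(z_t−z̄)² = 30.8571
r_1 = -14.8776 / 30.8571 = -0.482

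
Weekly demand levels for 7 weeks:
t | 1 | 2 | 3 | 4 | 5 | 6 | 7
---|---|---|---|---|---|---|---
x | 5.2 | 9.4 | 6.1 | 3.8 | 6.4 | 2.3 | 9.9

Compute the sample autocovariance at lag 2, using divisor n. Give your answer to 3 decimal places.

0.343

Mean x̄ = (5.2 + 9.4 + 6.1 + 3.8 + 6.4 + 2.3 + 9.9)/7 = 6.1571
Deviations: -0.9571, 3.2429, -0.0571, -2.3571, 0.2429, -3.8571, 3.7429
Σ_{t=1}^{5}(x_t−x̄)(x_{t+2}−x̄) = 2.3978
γ_2 = 2.3978 / 7 = 0.343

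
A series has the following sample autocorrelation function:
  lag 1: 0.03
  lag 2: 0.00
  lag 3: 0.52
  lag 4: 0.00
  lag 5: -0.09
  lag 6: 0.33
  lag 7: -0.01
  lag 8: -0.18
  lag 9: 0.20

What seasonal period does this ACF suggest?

The largest autocorrelation is r_3 = 0.52, with weaker echoes at lags 6 (0.33) and 9 (0.20); the remaining lags stay at or below 0.03.
The dominant spike at lag 3 indicates a seasonal period of 3.

3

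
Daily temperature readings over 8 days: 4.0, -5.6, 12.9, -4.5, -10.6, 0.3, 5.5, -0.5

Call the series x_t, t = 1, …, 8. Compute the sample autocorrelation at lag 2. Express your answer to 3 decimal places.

-0.317

Mean x̄ = (4.0 − 5.6 + 12.9 − 4.5 − 10.6 + 0.3 + 5.5 − 0.5)/8 = 0.1875
Numerator Σ_{t=1}^{6}(x_t−x̄)(x_{t+2}−x̄) = -119.4541
Denominator Σ(x_t−x̄)² = 376.6888
r_2 = -119.4541 / 376.6888 = -0.317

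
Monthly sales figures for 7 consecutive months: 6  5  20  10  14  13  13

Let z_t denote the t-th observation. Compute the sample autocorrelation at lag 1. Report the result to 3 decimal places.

Mean z̄ = (6 + 5 + 20 + 10 + 14 + 13 + 13)/7 = 11.5714
Deviations from mean: -5.5714, -6.5714, 8.4286, -1.5714, 2.4286, 1.4286, 1.4286
Numerator Σ_{t=1}^{6}(z_t−z̄)(z_{t+1}−z̄) = -30.3265
Denominator Σ(z_t−z̄)² = 157.7143
r_1 = -30.3265 / 157.7143 = -0.192

-0.192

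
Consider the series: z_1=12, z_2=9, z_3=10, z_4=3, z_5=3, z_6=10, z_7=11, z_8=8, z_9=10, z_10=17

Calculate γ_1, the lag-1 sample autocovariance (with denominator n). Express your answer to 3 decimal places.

Mean z̄ = (12 + 9 + 10 + 3 + 3 + 10 + 11 + 8 + 10 + 17)/10 = 9.3000
Σ_{t=1}^{9}(z_t−z̄)(z_{t+1}−z̄) = 33.3100
γ_1 = 33.3100 / 10 = 3.331

3.331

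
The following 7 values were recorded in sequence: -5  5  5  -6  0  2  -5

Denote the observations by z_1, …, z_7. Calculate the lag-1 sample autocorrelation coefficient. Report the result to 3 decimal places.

Mean z̄ = (-5 + 5 + 5 − 6 + 0 + 2 − 5)/7 = -0.5714
Deviations from mean: -4.4286, 5.5714, 5.5714, -5.4286, 0.5714, 2.5714, -4.4286
Numerator Σ_{t=1}^{6}(z_t−z̄)(z_{t+1}−z̄) = -36.8980
Denominator Σ(z_t−z̄)² = 137.7143
r_1 = -36.8980 / 137.7143 = -0.268

-0.268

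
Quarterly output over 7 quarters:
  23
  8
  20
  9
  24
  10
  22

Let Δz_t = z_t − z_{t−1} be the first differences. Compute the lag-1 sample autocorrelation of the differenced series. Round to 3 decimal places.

First differences Δz: -15, 12, -11, 15, -14, 12
Mean of differences = -0.1667
Numerator Σ(Δz_t−Δz̄)(Δz_{t+1}−Δz̄) = -854.6944
Denominator Σ(Δz_t−Δz̄)² = 1054.8333
r_1(Δz) = -854.6944 / 1054.8333 = -0.810

-0.810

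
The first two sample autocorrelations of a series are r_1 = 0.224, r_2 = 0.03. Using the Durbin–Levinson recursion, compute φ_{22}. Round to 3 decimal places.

-0.021

φ_{22} = (r_2 − r_1²) / (1 − r_1²)
r_1² = (0.224)² = 0.050176
Numerator = 0.03 − 0.0502 = -0.0202; denominator = 1 − 0.0502 = 0.9498
φ_{22} = -0.0202 / 0.9498 = -0.021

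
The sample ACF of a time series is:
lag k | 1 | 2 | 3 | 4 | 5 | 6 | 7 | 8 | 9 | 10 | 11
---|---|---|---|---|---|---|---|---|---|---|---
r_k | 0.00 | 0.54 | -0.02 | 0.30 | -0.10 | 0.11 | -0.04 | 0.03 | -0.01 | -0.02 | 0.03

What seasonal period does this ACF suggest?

2

The largest autocorrelation is r_2 = 0.54, with a weaker echo at lag 4 (0.30); the remaining lags stay at or below 0.11.
The dominant spike at lag 2 indicates a seasonal period of 2.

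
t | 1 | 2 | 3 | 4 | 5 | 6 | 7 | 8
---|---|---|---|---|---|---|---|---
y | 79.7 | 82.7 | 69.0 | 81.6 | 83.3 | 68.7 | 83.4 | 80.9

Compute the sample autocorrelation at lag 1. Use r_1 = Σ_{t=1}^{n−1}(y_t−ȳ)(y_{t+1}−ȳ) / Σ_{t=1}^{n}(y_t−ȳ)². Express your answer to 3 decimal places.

-0.495

Mean ȳ = (79.7 + 82.7 + 69.0 + 81.6 + 83.3 + 68.7 + 83.4 + 80.9)/8 = 78.6625
Σ(y_t−ȳ)(y_{t+1}−ȳ) = (4.1889) + (-39.0123) + (-28.3836) + (13.6227) + (-46.2011) + (-47.1973) + (10.6002) = -132.3827
Denominator Σ(y_t−ȳ)² = 267.5788
r_1 = -132.3827 / 267.5788 = -0.495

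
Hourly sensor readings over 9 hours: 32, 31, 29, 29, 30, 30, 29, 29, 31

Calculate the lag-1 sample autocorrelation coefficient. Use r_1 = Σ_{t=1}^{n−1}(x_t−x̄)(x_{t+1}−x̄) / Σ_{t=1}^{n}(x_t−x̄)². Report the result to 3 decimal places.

0.200

Mean x̄ = (32 + 31 + 29 + 29 + 30 + 30 + 29 + 29 + 31)/9 = 30.0000
Numerator Σ_{t=1}^{8}(x_t−x̄)(x_{t+1}−x̄) = 2.0000
Denominator Σ(x_t−x̄)² = 10.0000
r_1 = 2.0000 / 10.0000 = 0.200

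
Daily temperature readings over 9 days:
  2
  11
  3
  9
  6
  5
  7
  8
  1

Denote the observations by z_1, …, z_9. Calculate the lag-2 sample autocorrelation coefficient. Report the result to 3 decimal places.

Mean z̄ = (2 + 11 + 3 + 9 + 6 + 5 + 7 + 8 + 1)/9 = 5.7778
Numerator Σ_{t=1}^{7}(z_t−z̄)(z_{t+2}−z̄) = 16.9012
Denominator Σ(z_t−z̄)² = 89.5556
r_2 = 16.9012 / 89.5556 = 0.189

0.189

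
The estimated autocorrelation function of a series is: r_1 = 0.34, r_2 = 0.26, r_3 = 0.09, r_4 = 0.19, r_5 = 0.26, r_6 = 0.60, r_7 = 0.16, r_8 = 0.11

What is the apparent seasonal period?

The largest autocorrelation is r_6 = 0.60; the remaining lags stay at or below 0.34. The elevated value at lag 1 (0.34), dropping to 0.26 at lag 2, reflects decaying short-term dependence rather than seasonality.
The dominant spike at lag 6 indicates a seasonal period of 6.

6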